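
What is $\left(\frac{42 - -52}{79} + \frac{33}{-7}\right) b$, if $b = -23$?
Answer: $\frac{44827}{553} \approx 81.062$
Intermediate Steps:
$\left(\frac{42 - -52}{79} + \frac{33}{-7}\right) b = \left(\frac{42 - -52}{79} + \frac{33}{-7}\right) \left(-23\right) = \left(\left(42 + 52\right) \frac{1}{79} + 33 \left(- \frac{1}{7}\right)\right) \left(-23\right) = \left(94 \cdot \frac{1}{79} - \frac{33}{7}\right) \left(-23\right) = \left(\frac{94}{79} - \frac{33}{7}\right) \left(-23\right) = \left(- \frac{1949}{553}\right) \left(-23\right) = \frac{44827}{553}$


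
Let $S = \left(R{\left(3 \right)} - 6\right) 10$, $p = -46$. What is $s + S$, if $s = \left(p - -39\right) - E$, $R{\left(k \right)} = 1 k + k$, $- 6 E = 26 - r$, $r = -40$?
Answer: $4$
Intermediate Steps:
$E = -11$ ($E = - \frac{26 - -40}{6} = - \frac{26 + 40}{6} = \left(- \frac{1}{6}\right) 66 = -11$)
$R{\left(k \right)} = 2 k$ ($R{\left(k \right)} = k + k = 2 k$)
$S = 0$ ($S = \left(2 \cdot 3 - 6\right) 10 = \left(6 - 6\right) 10 = 0 \cdot 10 = 0$)
$s = 4$ ($s = \left(-46 - -39\right) - -11 = \left(-46 + 39\right) + 11 = -7 + 11 = 4$)
$s + S = 4 + 0 = 4$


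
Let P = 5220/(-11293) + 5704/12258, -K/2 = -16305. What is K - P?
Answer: 2257094315914/69214797 ≈ 32610.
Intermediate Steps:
K = 32610 (K = -2*(-16305) = 32610)
P = 214256/69214797 (P = 5220*(-1/11293) + 5704*(1/12258) = -5220/11293 + 2852/6129 = 214256/69214797 ≈ 0.0030955)
K - P = 32610 - 1*214256/69214797 = 32610 - 214256/69214797 = 2257094315914/69214797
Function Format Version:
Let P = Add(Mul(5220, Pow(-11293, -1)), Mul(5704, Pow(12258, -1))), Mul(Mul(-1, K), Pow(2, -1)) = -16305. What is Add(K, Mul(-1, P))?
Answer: Rational(2257094315914, 69214797) ≈ 32610.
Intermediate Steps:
K = 32610 (K = Mul(-2, -16305) = 32610)
P = Rational(214256, 69214797) (P = Add(Mul(5220, Rational(-1, 11293)), Mul(5704, Rational(1, 12258))) = Add(Rational(-5220, 11293), Rational(2852, 6129)) = Rational(214256, 69214797) ≈ 0.0030955)
Add(K, Mul(-1, P)) = Add(32610, Mul(-1, Rational(214256, 69214797))) = Add(32610, Rational(-214256, 69214797)) = Rational(2257094315914, 69214797)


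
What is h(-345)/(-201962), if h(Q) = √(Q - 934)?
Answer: -I*√1279/201962 ≈ -0.00017708*I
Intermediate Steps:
h(Q) = √(-934 + Q)
h(-345)/(-201962) = √(-934 - 345)/(-201962) = √(-1279)*(-1/201962) = (I*√1279)*(-1/201962) = -I*√1279/201962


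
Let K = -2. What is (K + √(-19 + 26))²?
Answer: (2 - √7)² ≈ 0.41699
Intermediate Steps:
(K + √(-19 + 26))² = (-2 + √(-19 + 26))² = (-2 + √7)²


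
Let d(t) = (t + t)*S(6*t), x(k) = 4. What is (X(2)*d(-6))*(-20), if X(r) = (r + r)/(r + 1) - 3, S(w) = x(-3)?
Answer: -1600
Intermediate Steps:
S(w) = 4
X(r) = -3 + 2*r/(1 + r) (X(r) = (2*r)/(1 + r) - 3 = 2*r/(1 + r) - 3 = -3 + 2*r/(1 + r))
d(t) = 8*t (d(t) = (t + t)*4 = (2*t)*4 = 8*t)
(X(2)*d(-6))*(-20) = (((-3 - 1*2)/(1 + 2))*(8*(-6)))*(-20) = (((-3 - 2)/3)*(-48))*(-20) = (((⅓)*(-5))*(-48))*(-20) = -5/3*(-48)*(-20) = 80*(-20) = -1600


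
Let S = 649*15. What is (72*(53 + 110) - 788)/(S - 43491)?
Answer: -2737/8439 ≈ -0.32433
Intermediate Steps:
S = 9735
(72*(53 + 110) - 788)/(S - 43491) = (72*(53 + 110) - 788)/(9735 - 43491) = (72*163 - 788)/(-33756) = (11736 - 788)*(-1/33756) = 10948*(-1/33756) = -2737/8439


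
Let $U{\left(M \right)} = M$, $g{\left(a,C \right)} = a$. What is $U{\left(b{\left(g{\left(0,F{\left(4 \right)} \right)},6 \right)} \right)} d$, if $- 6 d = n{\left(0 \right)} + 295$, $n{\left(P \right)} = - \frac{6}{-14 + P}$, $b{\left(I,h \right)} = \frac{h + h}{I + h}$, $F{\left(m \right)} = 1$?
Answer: $- \frac{2068}{21} \approx -98.476$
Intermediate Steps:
$b{\left(I,h \right)} = \frac{2 h}{I + h}$
$d = - \frac{1034}{21}$ ($d = - \frac{- \frac{6}{-14 + 0} + 295}{6} = - \frac{- \frac{6}{-14} + 295}{6} = - \frac{\left(-6\right) \left(- \frac{1}{14}\right) + 295}{6} = - \frac{\frac{3}{7} + 295}{6} = \left(- \frac{1}{6}\right) \frac{2068}{7} = - \frac{1034}{21} \approx -49.238$)
$U{\left(b{\left(g{\left(0,F{\left(4 \right)} \right)},6 \right)} \right)} d = 2 \cdot 6 \frac{1}{0 + 6} \left(- \frac{1034}{21}\right) = 2 \cdot 6 \cdot \frac{1}{6} \left(- \frac{1034}{21}\right) = 2 \left(- \frac{1034}{21}\right) = - \frac{2068}{21}$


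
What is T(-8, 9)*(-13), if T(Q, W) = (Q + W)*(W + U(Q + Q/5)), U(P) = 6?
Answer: -195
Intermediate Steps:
T(Q, W) = (6 + W)*(Q + W) (T(Q, W) = (Q + W)*(W + 6) = (Q + W)*(6 + W) = (6 + W)*(Q + W))
T(-8, 9)*(-13) = (9² + 6*(-8) + 6*9 - 8*9)*(-13) = (81 - 48 + 54 - 72)*(-13) = 15*(-13) = -195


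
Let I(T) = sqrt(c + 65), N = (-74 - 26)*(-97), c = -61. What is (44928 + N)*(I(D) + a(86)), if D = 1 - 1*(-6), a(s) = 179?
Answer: 9887668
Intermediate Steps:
N = 9700 (N = -100*(-97) = 9700)
D = 7 (D = 1 + 6 = 7)
I(T) = 2 (I(T) = sqrt(-61 + 65) = sqrt(4) = 2)
(44928 + N)*(I(D) + a(86)) = (44928 + 9700)*(2 + 179) = 54628*181 = 9887668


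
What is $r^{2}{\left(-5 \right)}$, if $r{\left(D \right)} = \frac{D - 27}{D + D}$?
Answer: $\frac{256}{25} \approx 10.24$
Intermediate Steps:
$r{\left(D \right)} = \frac{-27 + D}{2 D}$
$r^{2}{\left(-5 \right)} = \left(\frac{-27 - 5}{2 \left(-5\right)}\right)^{2} = \left(\frac{1}{2} \left(- \frac{1}{5}\right) \left(-32\right)\right)^{2} = \left(\frac{16}{5}\right)^{2} = \frac{256}{25}$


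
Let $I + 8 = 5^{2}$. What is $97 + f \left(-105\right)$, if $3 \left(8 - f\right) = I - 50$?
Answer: $-1898$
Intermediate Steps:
$I = 17$ ($I = -8 + 5^{2} = -8 + 25 = 17$)
$f = 19$ ($f = 8 - \frac{17 - 50}{3} = 8 - -11 = 8 + 11 = 19$)
$97 + f \left(-105\right) = 97 + 19 \left(-105\right) = 97 - 1995 = -1898$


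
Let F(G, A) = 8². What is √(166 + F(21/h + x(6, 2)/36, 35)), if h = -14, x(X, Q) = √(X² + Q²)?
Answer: √230 ≈ 15.166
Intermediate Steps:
x(X, Q) = √(Q² + X²)
F(G, A) = 64
√(166 + F(21/h + x(6, 2)/36, 35)) = √(166 + 64) = √230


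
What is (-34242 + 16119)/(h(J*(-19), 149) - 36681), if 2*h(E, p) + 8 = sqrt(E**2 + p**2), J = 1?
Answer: 45851190/92812661 + 18123*sqrt(22562)/2691567169 ≈ 0.49503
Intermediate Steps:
h(E, p) = -4 + sqrt(E**2 + p**2)/2
(-34242 + 16119)/(h(J*(-19), 149) - 36681) = (-34242 + 16119)/((-4 + sqrt((1*(-19))**2 + 149**2)/2) - 36681) = -18123/((-4 + sqrt((-19)**2 + 22201)/2) - 36681) = -18123/((-4 + sqrt(361 + 22201)/2) - 36681) = -18123/((-4 + sqrt(22562)/2) - 36681) = -18123/(-36685 + sqrt(22562)/2)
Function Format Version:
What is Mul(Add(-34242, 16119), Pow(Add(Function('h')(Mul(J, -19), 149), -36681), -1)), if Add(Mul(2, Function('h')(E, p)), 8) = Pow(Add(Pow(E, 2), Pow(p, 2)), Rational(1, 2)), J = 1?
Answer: Add(Rational(45851190, 92812661), Mul(Rational(18123, 2691567169), Pow(22562, Rational(1, 2)))) ≈ 0.49503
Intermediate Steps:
Function('h')(E, p) = Add(-4, Mul(Rational(1, 2), Pow(Add(Pow(E, 2), Pow(p, 2)), Rational(1, 2))))
Mul(Add(-34242, 16119), Pow(Add(Function('h')(Mul(J, -19), 149), -36681), -1)) = Mul(Add(-34242, 16119), Pow(Add(Add(-4, Mul(Rational(1, 2), Pow(Add(Pow(Mul(1, -19), 2), Pow(149, 2)), Rational(1, 2)))), -36681), -1)) = Mul(-18123, Pow(Add(Add(-4, Mul(Rational(1, 2), Pow(Add(Pow(-19, 2), 22201), Rational(1, 2)))), -36681), -1)) = Mul(-18123, Pow(Add(Add(-4, Mul(Rational(1, 2), Pow(Add(361, 22201), Rational(1, 2)))), -36681), -1)) = Mul(-18123, Pow(Add(Add(-4, Mul(Rational(1, 2), Pow(22562, Rational(1, 2)))), -36681), -1)) = Mul(-18123, Pow(Add(-36685, Mul(Rational(1, 2), Pow(22562, Rational(1, 2)))), -1))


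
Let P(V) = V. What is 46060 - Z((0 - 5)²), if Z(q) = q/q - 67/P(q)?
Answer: 1151542/25 ≈ 46062.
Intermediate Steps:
Z(q) = 1 - 67/q (Z(q) = q/q - 67/q = 1 - 67/q)
46060 - Z((0 - 5)²) = 46060 - (-67 + (0 - 5)²)/((0 - 5)²) = 46060 - (-67 + (-5)²)/((-5)²) = 46060 - (-67 + 25)/25 = 46060 - (-42)/25 = 46060 - 1*(-42/25) = 46060 + 42/25 = 1151542/25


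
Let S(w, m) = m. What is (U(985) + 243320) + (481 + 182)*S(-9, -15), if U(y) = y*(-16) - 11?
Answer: 217604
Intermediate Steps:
U(y) = -11 - 16*y (U(y) = -16*y - 11 = -11 - 16*y)
(U(985) + 243320) + (481 + 182)*S(-9, -15) = ((-11 - 16*985) + 243320) + (481 + 182)*(-15) = ((-11 - 15760) + 243320) + 663*(-15) = (-15771 + 243320) - 9945 = 227549 - 9945 = 217604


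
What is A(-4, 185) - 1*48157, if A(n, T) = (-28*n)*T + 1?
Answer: -27436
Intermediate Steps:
A(n, T) = 1 - 28*T*n (A(n, T) = -28*T*n + 1 = 1 - 28*T*n)
A(-4, 185) - 1*48157 = (1 - 28*185*(-4)) - 1*48157 = (1 + 20720) - 48157 = 20721 - 48157 = -27436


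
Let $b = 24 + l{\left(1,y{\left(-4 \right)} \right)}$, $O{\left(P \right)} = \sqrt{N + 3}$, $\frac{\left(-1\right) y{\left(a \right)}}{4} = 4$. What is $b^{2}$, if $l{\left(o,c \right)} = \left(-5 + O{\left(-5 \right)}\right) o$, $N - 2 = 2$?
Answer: $\left(19 + \sqrt{7}\right)^{2} \approx 468.54$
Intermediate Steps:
$N = 4$ ($N = 2 + 2 = 4$)
$y{\left(a \right)} = -16$ ($y{\left(a \right)} = \left(-4\right) 4 = -16$)
$O{\left(P \right)} = \sqrt{7}$ ($O{\left(P \right)} = \sqrt{4 + 3} = \sqrt{7}$)
$l{\left(o,c \right)} = o \left(-5 + \sqrt{7}\right)$ ($l{\left(o,c \right)} = \left(-5 + \sqrt{7}\right) o = o \left(-5 + \sqrt{7}\right)$)
$b = 19 + \sqrt{7}$ ($b = 24 + 1 \left(-5 + \sqrt{7}\right) = 24 - \left(5 - \sqrt{7}\right) = 19 + \sqrt{7} \approx 21.646$)
$b^{2} = \left(19 + \sqrt{7}\right)^{2}$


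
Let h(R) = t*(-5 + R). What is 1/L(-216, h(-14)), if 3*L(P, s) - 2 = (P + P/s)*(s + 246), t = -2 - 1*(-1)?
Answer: -57/1144762 ≈ -4.9792e-5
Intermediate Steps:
t = -1 (t = -2 + 1 = -1)
h(R) = 5 - R (h(R) = -(-5 + R) = 5 - R)
L(P, s) = 2/3 + (246 + s)*(P + P/s)/3 (L(P, s) = 2/3 + ((P + P/s)*(s + 246))/3 = 2/3 + ((P + P/s)*(246 + s))/3 = 2/3 + ((246 + s)*(P + P/s))/3 = 2/3 + (246 + s)*(P + P/s)/3)
1/L(-216, h(-14)) = 1/((246*(-216) + (5 - 1*(-14))*(2 + 247*(-216) - 216*(5 - 1*(-14))))/(3*(5 - 1*(-14)))) = 1/((-53136 + (5 + 14)*(2 - 53352 - 216*(5 + 14)))/(3*(5 + 14))) = 1/((1/3)*(-53136 + 19*(2 - 53352 - 216*19))/19) = 1/((1/3)*(1/19)*(-53136 + 19*(2 - 53352 - 4104))) = 1/((1/3)*(1/19)*(-53136 + 19*(-57454))) = 1/((1/3)*(1/19)*(-53136 - 1091626)) = 1/((1/3)*(1/19)*(-1144762)) = 1/(-1144762/57) = -57/1144762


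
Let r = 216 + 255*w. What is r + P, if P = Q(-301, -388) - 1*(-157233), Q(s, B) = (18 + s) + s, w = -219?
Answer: 101020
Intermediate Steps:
Q(s, B) = 18 + 2*s
r = -55629 (r = 216 + 255*(-219) = 216 - 55845 = -55629)
P = 156649 (P = (18 + 2*(-301)) - 1*(-157233) = (18 - 602) + 157233 = -584 + 157233 = 156649)
r + P = -55629 + 156649 = 101020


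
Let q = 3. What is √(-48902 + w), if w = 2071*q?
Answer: I*√42689 ≈ 206.61*I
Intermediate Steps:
w = 6213 (w = 2071*3 = 6213)
√(-48902 + w) = √(-48902 + 6213) = √(-42689) = I*√42689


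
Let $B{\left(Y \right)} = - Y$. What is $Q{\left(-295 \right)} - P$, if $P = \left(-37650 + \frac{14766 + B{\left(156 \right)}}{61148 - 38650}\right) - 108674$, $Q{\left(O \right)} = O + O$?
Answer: $\frac{1639354461}{11249} \approx 1.4573 \cdot 10^{5}$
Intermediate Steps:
$Q{\left(O \right)} = 2 O$
$P = - \frac{1645991371}{11249}$ ($P = \left(-37650 + \frac{14766 - 156}{61148 - 38650}\right) - 108674 = \left(-37650 + \frac{14766 - 156}{22498}\right) - 108674 = \left(-37650 + 14610 \cdot \frac{1}{22498}\right) - 108674 = \left(-37650 + \frac{7305}{11249}\right) - 108674 = - \frac{423517545}{11249} - 108674 = - \frac{1645991371}{11249} \approx -1.4632 \cdot 10^{5}$)
$Q{\left(-295 \right)} - P = 2 \left(-295\right) - - \frac{1645991371}{11249} = -590 + \frac{1645991371}{11249} = \frac{1639354461}{11249}$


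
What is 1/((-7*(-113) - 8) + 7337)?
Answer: 1/8120 ≈ 0.00012315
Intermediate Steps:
1/((-7*(-113) - 8) + 7337) = 1/((791 - 8) + 7337) = 1/(783 + 7337) = 1/8120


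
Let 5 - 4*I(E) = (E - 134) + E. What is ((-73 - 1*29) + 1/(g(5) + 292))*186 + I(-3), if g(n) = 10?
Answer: -11436821/604 ≈ -18935.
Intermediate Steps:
I(E) = 139/4 - E/2 (I(E) = 5/4 - ((E - 134) + E)/4 = 5/4 - ((-134 + E) + E)/4 = 5/4 - (-134 + 2*E)/4 = 5/4 + (67/2 - E/2) = 139/4 - E/2)
((-73 - 1*29) + 1/(g(5) + 292))*186 + I(-3) = ((-73 - 1*29) + 1/(10 + 292))*186 + (139/4 - 1/2*(-3)) = ((-73 - 29) + 1/302)*186 + (139/4 + 3/2) = (-102 + 1/302)*186 + 145/4 = -30803/302*186 + 145/4 = -2864679/151 + 145/4 = -11436821/604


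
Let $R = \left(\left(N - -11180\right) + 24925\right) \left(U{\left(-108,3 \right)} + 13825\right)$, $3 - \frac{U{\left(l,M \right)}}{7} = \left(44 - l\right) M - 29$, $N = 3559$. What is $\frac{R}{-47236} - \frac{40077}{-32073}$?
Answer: $- \frac{164402007123}{18035717} \approx -9115.4$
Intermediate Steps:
$U{\left(l,M \right)} = 224 - 7 M \left(44 - l\right)$ ($U{\left(l,M \right)} = 21 - 7 \left(\left(44 - l\right) M - 29\right) = 21 - 7 \left(M \left(44 - l\right) - 29\right) = 21 - 7 \left(-29 + M \left(44 - l\right)\right) = 21 - \left(-203 + 7 M \left(44 - l\right)\right) = 224 - 7 M \left(44 - l\right)$)
$R = 430632048$ ($R = \left(\left(3559 - -11180\right) + 24925\right) \left(\left(224 - 924 + 7 \cdot 3 \left(-108\right)\right) + 13825\right) = \left(\left(3559 + 11180\right) + 24925\right) \left(\left(224 - 924 - 2268\right) + 13825\right) = \left(14739 + 24925\right) \left(-2968 + 13825\right) = 39664 \cdot 10857 = 430632048$)
$\frac{R}{-47236} - \frac{40077}{-32073} = \frac{430632048}{-47236} - \frac{40077}{-32073} = 430632048 \left(- \frac{1}{47236}\right) - - \frac{13359}{10691} = - \frac{15379716}{1687} + \frac{13359}{10691} = - \frac{164402007123}{18035717}$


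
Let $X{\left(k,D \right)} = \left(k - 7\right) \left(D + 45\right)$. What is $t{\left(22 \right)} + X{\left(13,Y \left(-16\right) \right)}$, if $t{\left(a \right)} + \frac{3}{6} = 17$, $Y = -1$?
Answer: $\frac{765}{2} \approx 382.5$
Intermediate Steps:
$t{\left(a \right)} = \frac{33}{2}$ ($t{\left(a \right)} = - \frac{1}{2} + 17 = \frac{33}{2}$)
$X{\left(k,D \right)} = \left(-7 + k\right) \left(45 + D\right)$
$t{\left(22 \right)} + X{\left(13,Y \left(-16\right) \right)} = \frac{33}{2} + \left(-315 - 7 \left(\left(-1\right) \left(-16\right)\right) + 45 \cdot 13 + \left(-1\right) \left(-16\right) 13\right) = \frac{33}{2} + \left(-315 - 112 + 585 + 16 \cdot 13\right) = \frac{33}{2} + \left(-315 - 112 + 585 + 208\right) = \frac{33}{2} + 366 = \frac{765}{2}$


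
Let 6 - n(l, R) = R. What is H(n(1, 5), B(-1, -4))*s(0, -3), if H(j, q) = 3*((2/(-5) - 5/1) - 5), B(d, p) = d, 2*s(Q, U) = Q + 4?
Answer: -312/5 ≈ -62.400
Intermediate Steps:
n(l, R) = 6 - R
s(Q, U) = 2 + Q/2 (s(Q, U) = (Q + 4)/2 = (4 + Q)/2 = 2 + Q/2)
H(j, q) = -156/5 (H(j, q) = 3*((2*(-⅕) - 5*1) - 5) = 3*((-⅖ - 5) - 5) = 3*(-27/5 - 5) = 3*(-52/5) = -156/5)
H(n(1, 5), B(-1, -4))*s(0, -3) = -156*(2 + (½)*0)/5 = -156*(2 + 0)/5 = -156/5*2 = -312/5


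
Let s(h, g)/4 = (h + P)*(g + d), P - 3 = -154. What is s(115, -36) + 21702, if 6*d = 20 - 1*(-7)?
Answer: 26238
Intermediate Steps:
d = 9/2 (d = (20 - 1*(-7))/6 = (20 + 7)/6 = (⅙)*27 = 9/2 ≈ 4.5000)
P = -151 (P = 3 - 154 = -151)
s(h, g) = 4*(-151 + h)*(9/2 + g) (s(h, g) = 4*((h - 151)*(g + 9/2)) = 4*((-151 + h)*(9/2 + g)) = 4*(-151 + h)*(9/2 + g))
s(115, -36) + 21702 = (-2718 - 604*(-36) + 18*115 + 4*(-36)*115) + 21702 = (-2718 + 21744 + 2070 - 16560) + 21702 = 4536 + 21702 = 26238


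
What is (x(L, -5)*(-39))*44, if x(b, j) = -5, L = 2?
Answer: 8580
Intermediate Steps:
(x(L, -5)*(-39))*44 = -5*(-39)*44 = 195*44 = 8580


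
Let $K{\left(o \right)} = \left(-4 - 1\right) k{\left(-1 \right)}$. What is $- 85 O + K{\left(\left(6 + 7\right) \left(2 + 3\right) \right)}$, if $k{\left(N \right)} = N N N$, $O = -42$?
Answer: $3575$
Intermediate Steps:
$k{\left(N \right)} = N^{3}$ ($k{\left(N \right)} = N^{2} N = N^{3}$)
$K{\left(o \right)} = 5$ ($K{\left(o \right)} = \left(-4 - 1\right) \left(-1\right)^{3} = \left(-5\right) \left(-1\right) = 5$)
$- 85 O + K{\left(\left(6 + 7\right) \left(2 + 3\right) \right)} = \left(-85\right) \left(-42\right) + 5 = 3570 + 5 = 3575$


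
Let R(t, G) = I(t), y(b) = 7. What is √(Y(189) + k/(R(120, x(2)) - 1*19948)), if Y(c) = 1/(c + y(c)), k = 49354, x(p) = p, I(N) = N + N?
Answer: I*√11890915413/68978 ≈ 1.5809*I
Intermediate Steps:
I(N) = 2*N
R(t, G) = 2*t
Y(c) = 1/(7 + c) (Y(c) = 1/(c + 7) = 1/(7 + c))
√(Y(189) + k/(R(120, x(2)) - 1*19948)) = √(1/(7 + 189) + 49354/(2*120 - 1*19948)) = √(1/196 + 49354/(240 - 19948)) = √(1/196 + 49354/(-19708)) = √(1/196 + 49354*(-1/19708)) = √(1/196 - 24677/9854) = √(-2413419/965692) = I*√11890915413/68978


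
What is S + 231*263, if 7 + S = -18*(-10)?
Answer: 60926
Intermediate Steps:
S = 173 (S = -7 - 18*(-10) = -7 + 180 = 173)
S + 231*263 = 173 + 231*263 = 173 + 60753 = 60926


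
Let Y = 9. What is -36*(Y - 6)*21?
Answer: -2268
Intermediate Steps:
-36*(Y - 6)*21 = -36*(9 - 6)*21 = -36*3*21 = -108*21 = -2268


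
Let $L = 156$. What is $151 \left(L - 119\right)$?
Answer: $5587$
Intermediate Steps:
$151 \left(L - 119\right) = 151 \left(156 - 119\right) = 151 \cdot 37 = 5587$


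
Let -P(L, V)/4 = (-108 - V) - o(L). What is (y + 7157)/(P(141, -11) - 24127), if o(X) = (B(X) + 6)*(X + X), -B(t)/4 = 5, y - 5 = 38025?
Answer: -45187/39531 ≈ -1.1431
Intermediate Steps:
y = 38030 (y = 5 + 38025 = 38030)
B(t) = -20 (B(t) = -4*5 = -20)
o(X) = -28*X (o(X) = (-20 + 6)*(X + X) = -28*X)
P(L, V) = 432 - 112*L + 4*V (P(L, V) = -4*((-108 - V) - (-28)*L) = -4*((-108 - V) + 28*L) = -4*(-108 - V + 28*L) = 432 - 112*L + 4*V)
(y + 7157)/(P(141, -11) - 24127) = (38030 + 7157)/((432 - 112*141 + 4*(-11)) - 24127) = 45187/((432 - 15792 - 44) - 24127) = 45187/(-15404 - 24127) = 45187/(-39531) = 45187*(-1/39531) = -45187/39531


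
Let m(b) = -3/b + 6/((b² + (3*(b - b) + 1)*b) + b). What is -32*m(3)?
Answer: 96/5 ≈ 19.200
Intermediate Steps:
m(b) = -3/b + 6/(b² + 2*b) (m(b) = -3/b + 6/((b² + (3*0 + 1)*b) + b) = -3/b + 6/((b² + (0 + 1)*b) + b) = -3/b + 6/((b² + 1*b) + b) = -3/b + 6/((b² + b) + b) = -3/b + 6/((b + b²) + b) = -3/b + 6/(b² + 2*b))
-32*m(3) = -(-96)/(2 + 3) = -(-96)/5 = -32*(-⅗) = 96/5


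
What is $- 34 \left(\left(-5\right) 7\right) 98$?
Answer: $116620$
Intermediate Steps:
$- 34 \left(\left(-5\right) 7\right) 98 = \left(-34\right) \left(-35\right) 98 = 1190 \cdot 98 = 116620$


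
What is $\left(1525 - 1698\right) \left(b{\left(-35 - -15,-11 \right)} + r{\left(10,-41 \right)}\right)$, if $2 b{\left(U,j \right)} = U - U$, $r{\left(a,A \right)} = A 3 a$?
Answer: $212790$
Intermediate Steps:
$r{\left(a,A \right)} = 3 A a$
$b{\left(U,j \right)} = 0$ ($b{\left(U,j \right)} = \frac{U - U}{2} = \frac{1}{2} \cdot 0 = 0$)
$\left(1525 - 1698\right) \left(b{\left(-35 - -15,-11 \right)} + r{\left(10,-41 \right)}\right) = \left(1525 - 1698\right) \left(0 + 3 \left(-41\right) 10\right) = - 173 \left(0 - 1230\right) = \left(-173\right) \left(-1230\right) = 212790$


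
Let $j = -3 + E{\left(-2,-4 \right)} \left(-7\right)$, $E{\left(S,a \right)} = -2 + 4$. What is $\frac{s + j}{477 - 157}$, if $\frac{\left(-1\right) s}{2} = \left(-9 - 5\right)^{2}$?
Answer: $- \frac{409}{320} \approx -1.2781$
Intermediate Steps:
$E{\left(S,a \right)} = 2$
$s = -392$ ($s = - 2 \left(-9 - 5\right)^{2} = - 2 \left(-14\right)^{2} = \left(-2\right) 196 = -392$)
$j = -17$ ($j = -3 + 2 \left(-7\right) = -3 - 14 = -17$)
$\frac{s + j}{477 - 157} = \frac{-392 - 17}{477 - 157} = - \frac{409}{320}$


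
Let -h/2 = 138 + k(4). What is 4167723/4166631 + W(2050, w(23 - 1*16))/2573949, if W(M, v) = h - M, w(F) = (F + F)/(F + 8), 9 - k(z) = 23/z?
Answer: 340247231153/340466530026 ≈ 0.99936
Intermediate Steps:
k(z) = 9 - 23/z
w(F) = 2*F/(8 + F) (w(F) = (2*F)/(8 + F) = 2*F/(8 + F))
h = -565/2 (h = -2*(138 + (9 - 23/4)) = -2*(138 + 13/4) = -2*565/4 = -565/2 ≈ -282.50)
W(M, v) = -565/2 - M
4167723/4166631 + W(2050, w(23 - 1*16))/2573949 = 4167723/4166631 + (-565/2 - 1*2050)/2573949 = 4167723*(1/4166631) + (-565/2 - 2050)*(1/2573949) = 198463/198411 - 4665/2*1/2573949 = 198463/198411 - 1555/1715966 = 340247231153/340466530026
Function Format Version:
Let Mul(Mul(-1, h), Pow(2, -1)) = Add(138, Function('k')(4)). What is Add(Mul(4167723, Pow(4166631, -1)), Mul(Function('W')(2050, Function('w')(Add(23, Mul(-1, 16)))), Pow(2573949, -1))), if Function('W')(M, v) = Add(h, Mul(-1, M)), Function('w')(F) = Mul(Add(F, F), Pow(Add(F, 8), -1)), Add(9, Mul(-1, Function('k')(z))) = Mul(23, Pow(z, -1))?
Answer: Rational(340247231153, 340466530026) ≈ 0.99936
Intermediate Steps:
Function('k')(z) = Add(9, Mul(-23, Pow(z, -1))) (Function('k')(z) = Add(9, Mul(-1, Mul(23, Pow(z, -1)))) = Add(9, Mul(-23, Pow(z, -1))))
Function('w')(F) = Mul(2, F, Pow(Add(8, F), -1)) (Function('w')(F) = Mul(Mul(2, F), Pow(Add(8, F), -1)) = Mul(2, F, Pow(Add(8, F), -1)))
h = Rational(-565, 2) (h = Mul(-2, Add(138, Add(9, Mul(-23, Pow(4, -1))))) = Mul(-2, Add(138, Add(9, Mul(-23, Rational(1, 4))))) = Mul(-2, Add(138, Add(9, Rational(-23, 4)))) = Mul(-2, Add(138, Rational(13, 4))) = Mul(-2, Rational(565, 4)) = Rational(-565, 2) ≈ -282.50)
Function('W')(M, v) = Add(Rational(-565, 2), Mul(-1, M))
Add(Mul(4167723, Pow(4166631, -1)), Mul(Function('W')(2050, Function('w')(Add(23, Mul(-1, 16)))), Pow(2573949, -1))) = Add(Mul(4167723, Pow(4166631, -1)), Mul(Add(Rational(-565, 2), Mul(-1, 2050)), Pow(2573949, -1))) = Add(Mul(4167723, Rational(1, 4166631)), Mul(Add(Rational(-565, 2), -2050), Rational(1, 2573949))) = Add(Rational(198463, 198411), Mul(Rational(-4665, 2), Rational(1, 2573949))) = Add(Rational(198463, 198411), Rational(-1555, 1715966)) = Rational(340247231153, 340466530026)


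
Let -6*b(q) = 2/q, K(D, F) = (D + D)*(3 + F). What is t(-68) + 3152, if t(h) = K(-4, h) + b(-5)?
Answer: 55081/15 ≈ 3672.1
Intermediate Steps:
K(D, F) = 2*D*(3 + F) (K(D, F) = (2*D)*(3 + F) = 2*D*(3 + F))
b(q) = -1/(3*q)
t(h) = -359/15 - 8*h (t(h) = 2*(-4)*(3 + h) - ⅓/(-5) = (-24 - 8*h) - ⅓*(-⅕) = (-24 - 8*h) + 1/15 = -359/15 - 8*h)
t(-68) + 3152 = (-359/15 - 8*(-68)) + 3152 = (-359/15 + 544) + 3152 = 7801/15 + 3152 = 55081/15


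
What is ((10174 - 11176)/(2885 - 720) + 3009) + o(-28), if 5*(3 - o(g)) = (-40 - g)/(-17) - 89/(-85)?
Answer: 554133613/184025 ≈ 3011.2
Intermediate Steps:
o(g) = 58/25 - g/85 (o(g) = 3 - ((-40 - g)/(-17) - 89/(-85))/5 = 3 - ((-40 - g)*(-1/17) - 89*(-1/85))/5 = 3 - ((40/17 + g/17) + 89/85)/5 = 3 - (17/5 + g/17)/5 = 3 + (-17/25 - g/85) = 58/25 - g/85)
((10174 - 11176)/(2885 - 720) + 3009) + o(-28) = ((10174 - 11176)/(2885 - 720) + 3009) + (58/25 - 1/85*(-28)) = (-1002/2165 + 3009) + (58/25 + 28/85) = (-1002*1/2165 + 3009) + 1126/425 = (-1002/2165 + 3009) + 1126/425 = 6513483/2165 + 1126/425 = 554133613/184025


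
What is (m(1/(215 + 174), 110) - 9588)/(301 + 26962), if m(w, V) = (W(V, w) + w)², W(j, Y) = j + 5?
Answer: 550443948/4125464423 ≈ 0.13343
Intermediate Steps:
W(j, Y) = 5 + j
m(w, V) = (5 + V + w)² (m(w, V) = ((5 + V) + w)² = (5 + V + w)²)
(m(1/(215 + 174), 110) - 9588)/(301 + 26962) = ((5 + 110 + 1/(215 + 174))² - 9588)/(301 + 26962) = ((5 + 110 + 1/389)² - 9588)/27263 = ((5 + 110 + 1/389)² - 9588)*(1/27263) = ((44736/389)² - 9588)*(1/27263) = (2001309696/151321 - 9588)*(1/27263) = (550443948/151321)*(1/27263) = 550443948/4125464423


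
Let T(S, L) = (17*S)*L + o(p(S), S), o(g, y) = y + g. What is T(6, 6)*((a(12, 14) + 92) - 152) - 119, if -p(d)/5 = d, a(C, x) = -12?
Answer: -42455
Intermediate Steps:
p(d) = -5*d
o(g, y) = g + y
T(S, L) = -4*S + 17*L*S (T(S, L) = (17*S)*L + (-5*S + S) = 17*L*S - 4*S = -4*S + 17*L*S)
T(6, 6)*((a(12, 14) + 92) - 152) - 119 = (6*(-4 + 17*6))*((-12 + 92) - 152) - 119 = (6*(-4 + 102))*(80 - 152) - 119 = (6*98)*(-72) - 119 = 588*(-72) - 119 = -42336 - 119 = -42455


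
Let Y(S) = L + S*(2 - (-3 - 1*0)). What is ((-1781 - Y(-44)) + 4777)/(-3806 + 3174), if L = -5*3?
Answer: -3231/632 ≈ -5.1123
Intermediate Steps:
L = -15
Y(S) = -15 + 5*S (Y(S) = -15 + S*(2 - (-3 - 1*0)) = -15 + S*(2 - (-3 + 0)) = -15 + S*(2 - 1*(-3)) = -15 + S*(2 + 3) = -15 + S*5 = -15 + 5*S)
((-1781 - Y(-44)) + 4777)/(-3806 + 3174) = ((-1781 - (-15 + 5*(-44))) + 4777)/(-3806 + 3174) = ((-1781 - (-15 - 220)) + 4777)/(-632) = ((-1781 - 1*(-235)) + 4777)*(-1/632) = ((-1781 + 235) + 4777)*(-1/632) = (-1546 + 4777)*(-1/632) = 3231*(-1/632) = -3231/632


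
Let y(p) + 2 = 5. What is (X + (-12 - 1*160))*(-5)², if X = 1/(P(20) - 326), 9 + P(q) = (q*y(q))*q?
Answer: -743895/173 ≈ -4300.0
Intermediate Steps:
y(p) = 3 (y(p) = -2 + 5 = 3)
P(q) = -9 + 3*q² (P(q) = -9 + (q*3)*q = -9 + (3*q)*q = -9 + 3*q²)
X = 1/865 (X = 1/((-9 + 3*20²) - 326) = 1/((-9 + 3*400) - 326) = 1/((-9 + 1200) - 326) = 1/(1191 - 326) = 1/865 ≈ 0.0011561)
(X + (-12 - 1*160))*(-5)² = (1/865 + (-12 - 1*160))*(-5)² = (1/865 + (-12 - 160))*25 = (1/865 - 172)*25 = -148779/865*25 = -743895/173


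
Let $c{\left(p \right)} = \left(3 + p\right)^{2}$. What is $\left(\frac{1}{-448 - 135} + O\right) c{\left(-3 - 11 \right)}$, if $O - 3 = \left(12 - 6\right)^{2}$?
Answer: $\frac{250096}{53} \approx 4718.8$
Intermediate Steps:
$O = 39$ ($O = 3 + \left(12 - 6\right)^{2} = 3 + 6^{2} = 3 + 36 = 39$)
$\left(\frac{1}{-448 - 135} + O\right) c{\left(-3 - 11 \right)} = \left(\frac{1}{-448 - 135} + 39\right) \left(3 - 14\right)^{2} = \left(\frac{1}{-583} + 39\right) \left(3 - 14\right)^{2} = \left(- \frac{1}{583} + 39\right) \left(-11\right)^{2} = \frac{22736}{583} \cdot 121 = \frac{250096}{53}$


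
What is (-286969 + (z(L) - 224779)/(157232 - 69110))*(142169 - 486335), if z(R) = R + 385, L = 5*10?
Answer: 76346001310678/773 ≈ 9.8766e+10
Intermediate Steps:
L = 50
z(R) = 385 + R
(-286969 + (z(L) - 224779)/(157232 - 69110))*(142169 - 486335) = (-286969 + ((385 + 50) - 224779)/(157232 - 69110))*(142169 - 486335) = (-286969 + (435 - 224779)/88122)*(-344166) = (-286969 - 224344*1/88122)*(-344166) = (-286969 - 112172/44061)*(-344166) = -12644253281/44061*(-344166) = 76346001310678/773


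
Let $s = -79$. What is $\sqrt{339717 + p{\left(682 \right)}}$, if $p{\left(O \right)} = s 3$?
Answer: $6 \sqrt{9430} \approx 582.65$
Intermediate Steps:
$p{\left(O \right)} = -237$ ($p{\left(O \right)} = \left(-79\right) 3 = -237$)
$\sqrt{339717 + p{\left(682 \right)}} = \sqrt{339717 - 237} = \sqrt{339480} = 6 \sqrt{9430}$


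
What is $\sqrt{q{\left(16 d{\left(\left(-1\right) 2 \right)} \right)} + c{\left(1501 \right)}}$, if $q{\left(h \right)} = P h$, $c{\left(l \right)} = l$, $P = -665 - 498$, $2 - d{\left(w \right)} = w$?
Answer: $i \sqrt{72931} \approx 270.06 i$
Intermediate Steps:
$d{\left(w \right)} = 2 - w$
$P = -1163$ ($P = -665 - 498 = -1163$)
$q{\left(h \right)} = - 1163 h$
$\sqrt{q{\left(16 d{\left(\left(-1\right) 2 \right)} \right)} + c{\left(1501 \right)}} = \sqrt{- 1163 \cdot 16 \left(2 - \left(-1\right) 2\right) + 1501} = \sqrt{- 1163 \cdot 16 \left(2 - -2\right) + 1501} = \sqrt{- 1163 \cdot 16 \left(2 + 2\right) + 1501} = \sqrt{- 1163 \cdot 16 \cdot 4 + 1501} = \sqrt{\left(-1163\right) 64 + 1501} = \sqrt{-74432 + 1501} = \sqrt{-72931} = i \sqrt{72931}$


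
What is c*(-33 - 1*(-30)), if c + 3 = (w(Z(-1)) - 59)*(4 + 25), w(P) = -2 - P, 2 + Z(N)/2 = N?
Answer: 4794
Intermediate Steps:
Z(N) = -4 + 2*N
c = -1598 (c = -3 + ((-2 - (-4 + 2*(-1))) - 59)*(4 + 25) = -3 + ((-2 - (-4 - 2)) - 59)*29 = -3 + ((-2 - 1*(-6)) - 59)*29 = -3 + ((-2 + 6) - 59)*29 = -3 + (4 - 59)*29 = -3 - 55*29 = -3 - 1595 = -1598)
c*(-33 - 1*(-30)) = -1598*(-33 - 1*(-30)) = -1598*(-33 + 30) = -1598*(-3) = 4794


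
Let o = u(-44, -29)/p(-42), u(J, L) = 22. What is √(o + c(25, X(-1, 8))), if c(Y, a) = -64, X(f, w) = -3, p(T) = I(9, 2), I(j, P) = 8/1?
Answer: 7*I*√5/2 ≈ 7.8262*I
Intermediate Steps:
I(j, P) = 8 (I(j, P) = 8*1 = 8)
p(T) = 8
o = 11/4 (o = 22/8 = 22*(⅛) = 11/4 ≈ 2.7500)
√(o + c(25, X(-1, 8))) = √(11/4 - 64) = √(-245/4) = 7*I*√5/2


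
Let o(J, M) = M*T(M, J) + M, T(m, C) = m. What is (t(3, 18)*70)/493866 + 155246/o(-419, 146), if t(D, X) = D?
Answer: 304266778/42060921 ≈ 7.2340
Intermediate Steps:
o(J, M) = M + M² (o(J, M) = M*M + M = M² + M = M + M²)
(t(3, 18)*70)/493866 + 155246/o(-419, 146) = (3*70)/493866 + 155246/((146*(1 + 146))) = 210*(1/493866) + 155246/((146*147)) = 35/82311 + 155246/21462 = 35/82311 + 155246*(1/21462) = 35/82311 + 11089/1533 = 304266778/42060921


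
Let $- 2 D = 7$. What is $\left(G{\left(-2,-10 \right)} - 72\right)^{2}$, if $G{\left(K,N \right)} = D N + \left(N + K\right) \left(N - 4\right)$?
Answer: $17161$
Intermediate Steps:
$D = - \frac{7}{2}$ ($D = \left(- \frac{1}{2}\right) 7 = - \frac{7}{2} \approx -3.5$)
$G{\left(K,N \right)} = - \frac{7 N}{2} + \left(-4 + N\right) \left(K + N\right)$ ($G{\left(K,N \right)} = - \frac{7 N}{2} + \left(N + K\right) \left(N - 4\right) = - \frac{7 N}{2} + \left(K + N\right) \left(-4 + N\right) = - \frac{7 N}{2} + \left(-4 + N\right) \left(K + N\right)$)
$\left(G{\left(-2,-10 \right)} - 72\right)^{2} = \left(\left(\left(-10\right)^{2} - -8 - -75 - -20\right) - 72\right)^{2} = \left(\left(100 + 8 + 75 + 20\right) - 72\right)^{2} = \left(203 - 72\right)^{2} = 131^{2} = 17161$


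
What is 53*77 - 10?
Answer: 4071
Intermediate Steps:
53*77 - 10 = 4081 - 10 = 4071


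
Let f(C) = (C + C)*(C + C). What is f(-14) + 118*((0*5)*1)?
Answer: 784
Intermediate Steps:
f(C) = 4*C² (f(C) = (2*C)*(2*C) = 4*C²)
f(-14) + 118*((0*5)*1) = 4*(-14)² + 118*((0*5)*1) = 4*196 + 118*(0*1) = 784 + 118*0 = 784 + 0 = 784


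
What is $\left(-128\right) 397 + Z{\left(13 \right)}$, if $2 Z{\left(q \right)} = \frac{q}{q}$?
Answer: $- \frac{101631}{2} \approx -50816.0$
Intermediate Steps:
$Z{\left(q \right)} = \frac{1}{2}$ ($Z{\left(q \right)} = \frac{q \frac{1}{q}}{2} = \frac{1}{2} \cdot 1 = \frac{1}{2}$)
$\left(-128\right) 397 + Z{\left(13 \right)} = \left(-128\right) 397 + \frac{1}{2} = -50816 + \frac{1}{2} = - \frac{101631}{2}$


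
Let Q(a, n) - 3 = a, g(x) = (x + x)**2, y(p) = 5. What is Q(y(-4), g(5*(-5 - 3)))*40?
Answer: 320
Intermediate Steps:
g(x) = 4*x**2 (g(x) = (2*x)**2 = 4*x**2)
Q(a, n) = 3 + a
Q(y(-4), g(5*(-5 - 3)))*40 = (3 + 5)*40 = 8*40 = 320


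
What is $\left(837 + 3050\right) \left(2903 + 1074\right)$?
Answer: $15458599$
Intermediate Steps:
$\left(837 + 3050\right) \left(2903 + 1074\right) = 3887 \cdot 3977 = 15458599$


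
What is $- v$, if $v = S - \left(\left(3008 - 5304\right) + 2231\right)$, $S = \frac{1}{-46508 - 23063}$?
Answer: $- \frac{4522114}{69571} \approx -65.0$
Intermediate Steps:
$S = - \frac{1}{69571}$ ($S = \frac{1}{-69571} = - \frac{1}{69571} \approx -1.4374 \cdot 10^{-5}$)
$v = \frac{4522114}{69571}$ ($v = - \frac{1}{69571} - \left(\left(3008 - 5304\right) + 2231\right) = - \frac{1}{69571} - \left(-2296 + 2231\right) = - \frac{1}{69571} - -65 = - \frac{1}{69571} + 65 = \frac{4522114}{69571} \approx 65.0$)
$- v = \left(-1\right) \frac{4522114}{69571} = - \frac{4522114}{69571}$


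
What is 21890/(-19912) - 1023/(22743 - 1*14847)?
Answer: -8050559/6551048 ≈ -1.2289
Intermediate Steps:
21890/(-19912) - 1023/(22743 - 1*14847) = 21890*(-1/19912) - 1023/(22743 - 14847) = -10945/9956 - 1023/7896 = -10945/9956 - 1023*1/7896 = -10945/9956 - 341/2632 = -8050559/6551048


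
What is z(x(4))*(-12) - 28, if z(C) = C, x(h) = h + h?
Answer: -124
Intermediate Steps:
x(h) = 2*h
z(x(4))*(-12) - 28 = (2*4)*(-12) - 28 = 8*(-12) - 28 = -96 - 28 = -124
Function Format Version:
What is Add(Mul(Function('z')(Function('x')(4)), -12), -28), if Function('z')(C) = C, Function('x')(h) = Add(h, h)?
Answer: -124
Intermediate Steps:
Function('x')(h) = Mul(2, h)
Add(Mul(Function('z')(Function('x')(4)), -12), -28) = Add(Mul(Mul(2, 4), -12), -28) = Add(Mul(8, -12), -28) = Add(-96, -28) = -124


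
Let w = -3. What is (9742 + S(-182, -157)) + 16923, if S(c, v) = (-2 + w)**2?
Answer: 26690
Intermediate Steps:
S(c, v) = 25 (S(c, v) = (-2 - 3)**2 = (-5)**2 = 25)
(9742 + S(-182, -157)) + 16923 = (9742 + 25) + 16923 = 9767 + 16923 = 26690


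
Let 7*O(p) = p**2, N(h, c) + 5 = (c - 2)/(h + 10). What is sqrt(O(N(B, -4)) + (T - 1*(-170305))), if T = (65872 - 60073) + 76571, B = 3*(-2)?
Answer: sqrt(49525483)/14 ≈ 502.67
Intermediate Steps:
B = -6
N(h, c) = -5 + (-2 + c)/(10 + h) (N(h, c) = -5 + (c - 2)/(h + 10) = -5 + (-2 + c)/(10 + h))
T = 82370 (T = 5799 + 76571 = 82370)
O(p) = p**2/7
sqrt(O(N(B, -4)) + (T - 1*(-170305))) = sqrt(((-52 - 4 - 5*(-6))/(10 - 6))**2/7 + (82370 - 1*(-170305))) = sqrt(((-52 - 4 + 30)/4)**2/7 + (82370 + 170305)) = sqrt(((1/4)*(-26))**2/7 + 252675) = sqrt((-13/2)**2/7 + 252675) = sqrt((1/7)*(169/4) + 252675) = sqrt(169/28 + 252675) = sqrt(7075069/28) = sqrt(49525483)/14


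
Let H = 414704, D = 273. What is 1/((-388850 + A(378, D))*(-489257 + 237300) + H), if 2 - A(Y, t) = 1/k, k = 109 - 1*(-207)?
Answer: 316/30959591567797 ≈ 1.0207e-11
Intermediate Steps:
k = 316 (k = 109 + 207 = 316)
A(Y, t) = 631/316 (A(Y, t) = 2 - 1/316 = 631/316)
1/((-388850 + A(378, D))*(-489257 + 237300) + H) = 1/((-388850 + 631/316)*(-489257 + 237300) + 414704) = 1/(-122875969/316*(-251957) + 414704) = 1/(30959460521333/316 + 414704) = 1/(30959591567797/316) = 316/30959591567797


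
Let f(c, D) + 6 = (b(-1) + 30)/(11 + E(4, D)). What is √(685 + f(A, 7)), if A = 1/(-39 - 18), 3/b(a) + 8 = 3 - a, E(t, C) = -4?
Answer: √133903/14 ≈ 26.138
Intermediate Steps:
b(a) = 3/(-5 - a) (b(a) = 3/(-8 + (3 - a)) = 3/(-5 - a))
A = -1/57 (A = 1/(-57) = -1/57 ≈ -0.017544)
f(c, D) = -51/28 (f(c, D) = -6 + (-3/(5 - 1) + 30)/(11 - 4) = -6 + (-3/4 + 30)/7 = -6 + (-3*¼ + 30)*(⅐) = -6 + (-¾ + 30)*(⅐) = -6 + (117/4)*(⅐) = -6 + 117/28 = -51/28)
√(685 + f(A, 7)) = √(685 - 51/28) = √(19129/28) = √133903/14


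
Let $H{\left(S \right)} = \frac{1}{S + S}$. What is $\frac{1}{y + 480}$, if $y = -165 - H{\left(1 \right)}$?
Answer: $\frac{2}{629} \approx 0.0031797$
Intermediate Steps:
$H{\left(S \right)} = \frac{1}{2 S}$
$y = - \frac{331}{2}$ ($y = -165 - \frac{1}{2 \cdot 1} = -165 - \frac{1}{2} \cdot 1 = -165 - \frac{1}{2} = - \frac{331}{2} \approx -165.5$)
$\frac{1}{y + 480} = \frac{1}{- \frac{331}{2} + 480} = \frac{1}{\frac{629}{2}} = \frac{2}{629}$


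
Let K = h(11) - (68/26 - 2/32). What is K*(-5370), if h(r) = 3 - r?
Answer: 5893575/104 ≈ 56669.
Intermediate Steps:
K = -2195/208 (K = (3 - 1*11) - (68/26 - 2/32) = (3 - 11) - (68*(1/26) - 2*1/32) = -8 - (34/13 - 1/16) = -8 - 1*531/208 = -8 - 531/208 = -2195/208 ≈ -10.553)
K*(-5370) = -2195/208*(-5370) = 5893575/104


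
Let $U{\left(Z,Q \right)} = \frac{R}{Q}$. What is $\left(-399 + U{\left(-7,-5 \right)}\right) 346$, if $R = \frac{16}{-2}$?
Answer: $- \frac{687502}{5} \approx -1.375 \cdot 10^{5}$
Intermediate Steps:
$R = -8$ ($R = 16 \left(- \frac{1}{2}\right) = -8$)
$U{\left(Z,Q \right)} = - \frac{8}{Q}$
$\left(-399 + U{\left(-7,-5 \right)}\right) 346 = \left(-399 - \frac{8}{-5}\right) 346 = \left(-399 - - \frac{8}{5}\right) 346 = \left(-399 + \frac{8}{5}\right) 346 = \left(- \frac{1987}{5}\right) 346 = - \frac{687502}{5}$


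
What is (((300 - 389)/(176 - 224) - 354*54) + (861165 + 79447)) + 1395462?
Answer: 111214073/48 ≈ 2.3170e+6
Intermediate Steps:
(((300 - 389)/(176 - 224) - 354*54) + (861165 + 79447)) + 1395462 = ((-89/(-48) - 19116) + 940612) + 1395462 = ((-89*(-1/48) - 19116) + 940612) + 1395462 = ((89/48 - 19116) + 940612) + 1395462 = (-917479/48 + 940612) + 1395462 = 44231897/48 + 1395462 = 111214073/48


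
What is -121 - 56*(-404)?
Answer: 22503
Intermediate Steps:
-121 - 56*(-404) = -121 + 22624 = 22503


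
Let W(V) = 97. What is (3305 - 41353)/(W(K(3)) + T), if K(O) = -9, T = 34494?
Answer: -38048/34591 ≈ -1.0999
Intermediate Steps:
(3305 - 41353)/(W(K(3)) + T) = (3305 - 41353)/(97 + 34494) = -38048/34591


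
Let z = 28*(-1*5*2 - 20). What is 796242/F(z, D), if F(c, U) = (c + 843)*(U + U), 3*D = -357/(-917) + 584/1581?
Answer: 82455238431/157135 ≈ 5.2474e+5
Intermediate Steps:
z = -840 (z = 28*(-5*2 - 20) = 28*(-10 - 20) = 28*(-30) = -840)
D = 157135/621333 (D = (-357/(-917) + 584/1581)/3 = (-357*(-1/917) + 584*(1/1581))/3 = (51/131 + 584/1581)/3 = (1/3)*(157135/207111) = 157135/621333 ≈ 0.25290)
F(c, U) = 2*U*(843 + c) (F(c, U) = (843 + c)*(2*U) = 2*U*(843 + c))
796242/F(z, D) = 796242/((2*(157135/621333)*(843 - 840))) = 796242/((2*(157135/621333)*3)) = 796242/(314270/207111) = 796242*(207111/314270) = 82455238431/157135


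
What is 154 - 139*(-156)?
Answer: 21838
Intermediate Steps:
154 - 139*(-156) = 154 + 21684 = 21838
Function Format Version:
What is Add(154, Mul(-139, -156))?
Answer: 21838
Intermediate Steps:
Add(154, Mul(-139, -156)) = Add(154, 21684) = 21838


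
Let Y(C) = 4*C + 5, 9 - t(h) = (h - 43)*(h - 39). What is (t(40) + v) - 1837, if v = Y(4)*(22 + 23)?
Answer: -880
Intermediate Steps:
t(h) = 9 - (-43 + h)*(-39 + h) (t(h) = 9 - (h - 43)*(h - 39) = 9 - (-43 + h)*(-39 + h))
Y(C) = 5 + 4*C
v = 945 (v = (5 + 4*4)*(22 + 23) = (5 + 16)*45 = 21*45 = 945)
(t(40) + v) - 1837 = ((-1668 - 1*40**2 + 82*40) + 945) - 1837 = ((-1668 - 1*1600 + 3280) + 945) - 1837 = ((-1668 - 1600 + 3280) + 945) - 1837 = (12 + 945) - 1837 = 957 - 1837 = -880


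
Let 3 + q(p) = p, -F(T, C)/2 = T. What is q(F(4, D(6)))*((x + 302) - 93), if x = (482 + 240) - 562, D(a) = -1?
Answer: -4059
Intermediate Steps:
F(T, C) = -2*T
q(p) = -3 + p
x = 160 (x = 722 - 562 = 160)
q(F(4, D(6)))*((x + 302) - 93) = (-3 - 2*4)*((160 + 302) - 93) = (-3 - 8)*(462 - 93) = -11*369 = -4059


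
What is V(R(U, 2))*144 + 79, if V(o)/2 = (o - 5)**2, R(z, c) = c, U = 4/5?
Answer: 2671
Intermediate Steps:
U = 4/5 (U = 4*(1/5) = 4/5 ≈ 0.80000)
V(o) = 2*(-5 + o)**2 (V(o) = 2*(o - 5)**2 = 2*(-5 + o)**2)
V(R(U, 2))*144 + 79 = (2*(-5 + 2)**2)*144 + 79 = (2*(-3)**2)*144 + 79 = (2*9)*144 + 79 = 18*144 + 79 = 2592 + 79 = 2671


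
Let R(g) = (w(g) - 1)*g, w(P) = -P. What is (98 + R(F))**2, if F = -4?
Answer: 7396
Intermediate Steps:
R(g) = g*(-1 - g) (R(g) = (-g - 1)*g = (-1 - g)*g = g*(-1 - g))
(98 + R(F))**2 = (98 - 1*(-4)*(1 - 4))**2 = (98 - 1*(-4)*(-3))**2 = (98 - 12)**2 = 86**2 = 7396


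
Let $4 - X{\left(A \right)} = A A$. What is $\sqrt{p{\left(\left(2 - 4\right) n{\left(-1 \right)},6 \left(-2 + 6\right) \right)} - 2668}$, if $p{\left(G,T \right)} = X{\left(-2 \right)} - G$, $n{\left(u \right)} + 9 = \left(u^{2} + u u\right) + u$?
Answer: $2 i \sqrt{671} \approx 51.807 i$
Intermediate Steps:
$X{\left(A \right)} = 4 - A^{2}$ ($X{\left(A \right)} = 4 - A A = 4 - A^{2}$)
$n{\left(u \right)} = -9 + u + 2 u^{2}$ ($n{\left(u \right)} = -9 + \left(\left(u^{2} + u u\right) + u\right) = -9 + \left(\left(u^{2} + u^{2}\right) + u\right) = -9 + \left(2 u^{2} + u\right) = -9 + \left(u + 2 u^{2}\right) = -9 + u + 2 u^{2}$)
$p{\left(G,T \right)} = - G$ ($p{\left(G,T \right)} = \left(4 - \left(-2\right)^{2}\right) - G = \left(4 - 4\right) - G = 0 - G = - G$)
$\sqrt{p{\left(\left(2 - 4\right) n{\left(-1 \right)},6 \left(-2 + 6\right) \right)} - 2668} = \sqrt{- \left(2 - 4\right) \left(-9 - 1 + 2 \left(-1\right)^{2}\right) - 2668} = \sqrt{- \left(-2\right) \left(-9 - 1 + 2 \cdot 1\right) - 2668} = \sqrt{- \left(-2\right) \left(-9 - 1 + 2\right) - 2668} = \sqrt{- \left(-2\right) \left(-8\right) - 2668} = \sqrt{\left(-1\right) 16 - 2668} = \sqrt{-16 - 2668} = \sqrt{-2684} = 2 i \sqrt{671}$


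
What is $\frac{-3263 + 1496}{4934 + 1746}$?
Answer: $- \frac{1767}{6680} \approx -0.26452$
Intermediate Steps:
$\frac{-3263 + 1496}{4934 + 1746} = - \frac{1767}{6680}$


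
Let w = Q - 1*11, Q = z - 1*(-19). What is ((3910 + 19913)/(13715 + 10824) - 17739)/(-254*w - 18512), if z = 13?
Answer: 217636749/292578497 ≈ 0.74386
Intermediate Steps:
Q = 32 (Q = 13 - 1*(-19) = 13 + 19 = 32)
w = 21 (w = 32 - 1*11 = 32 - 11 = 21)
((3910 + 19913)/(13715 + 10824) - 17739)/(-254*w - 18512) = ((3910 + 19913)/(13715 + 10824) - 17739)/(-254*21 - 18512) = (23823/24539 - 17739)/(-5334 - 18512) = (23823*(1/24539) - 17739)/(-23846) = (23823/24539 - 17739)*(-1/23846) = -435273498/24539*(-1/23846) = 217636749/292578497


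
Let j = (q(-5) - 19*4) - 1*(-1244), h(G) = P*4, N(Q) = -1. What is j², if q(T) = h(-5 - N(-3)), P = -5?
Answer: 1317904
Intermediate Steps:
h(G) = -20 (h(G) = -5*4 = -20)
q(T) = -20
j = 1148 (j = (-20 - 19*4) - 1*(-1244) = (-20 - 76) + 1244 = -96 + 1244 = 1148)
j² = 1148² = 1317904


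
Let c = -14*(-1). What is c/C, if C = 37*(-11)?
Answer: -14/407 ≈ -0.034398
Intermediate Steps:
C = -407
c = 14
c/C = 14/(-407) = 14*(-1/407) = -14/407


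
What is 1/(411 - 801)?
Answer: -1/390 ≈ -0.0025641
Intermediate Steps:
1/(411 - 801) = 1/(-390) = -1/390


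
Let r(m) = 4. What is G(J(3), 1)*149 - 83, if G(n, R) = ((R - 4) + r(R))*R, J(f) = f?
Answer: 66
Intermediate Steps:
G(n, R) = R² (G(n, R) = ((R - 4) + 4)*R = ((-4 + R) + 4)*R = R*R = R²)
G(J(3), 1)*149 - 83 = 1²*149 - 83 = 1*149 - 83 = 149 - 83 = 66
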